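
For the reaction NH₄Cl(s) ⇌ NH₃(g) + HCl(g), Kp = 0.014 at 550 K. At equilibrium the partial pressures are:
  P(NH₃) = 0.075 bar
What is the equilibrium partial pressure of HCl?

P(HCl) = 0.19 bar

(NH₄Cl is a pure solid — omitted from Kp.)
At equilibrium, Kp = P(NH₃)·P(HCl) = 0.014.
(0.075)·(P(HCl)) = 0.014
P(HCl) = 0.187 = 0.19 bar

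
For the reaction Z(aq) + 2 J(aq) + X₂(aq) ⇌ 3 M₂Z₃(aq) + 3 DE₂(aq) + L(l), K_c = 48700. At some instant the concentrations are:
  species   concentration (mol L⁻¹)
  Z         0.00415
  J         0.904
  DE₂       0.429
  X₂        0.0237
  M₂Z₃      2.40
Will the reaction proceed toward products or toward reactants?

in the forward direction

(L is a pure liquid — omitted from Q_c.)
Q_c = [M₂Z₃]³·[DE₂]³ / ([Z]·[J]²·[X₂]) = (2.40)³·(0.429)³ / ((0.00415)·(0.904)²·(0.0237)) = 13600
Q_c = 13600 < K_c = 48700, so the forward reaction proceeds.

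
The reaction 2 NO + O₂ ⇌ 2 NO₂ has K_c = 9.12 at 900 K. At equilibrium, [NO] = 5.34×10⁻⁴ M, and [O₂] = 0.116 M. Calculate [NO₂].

At equilibrium, K_c = [NO₂]² / ([NO]²·[O₂]) = 9.12.
([NO₂])² / ((5.34×10⁻⁴)²·(0.116)) = 9.12
[NO₂]² = 3.02×10⁻⁷ ⇒ [NO₂] = 5.49×10⁻⁴ M

[NO₂] = 5.49×10⁻⁴ M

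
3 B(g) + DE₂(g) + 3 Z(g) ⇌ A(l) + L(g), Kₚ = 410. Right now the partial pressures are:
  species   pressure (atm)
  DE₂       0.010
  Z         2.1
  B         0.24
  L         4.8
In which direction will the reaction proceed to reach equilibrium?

toward reactants

(A is a pure liquid — omitted from Qₚ.)
Qₚ = P(L) / (P(B)³·P(DE₂)·P(Z)³) = (4.8) / ((0.24)³·(0.010)·(2.1)³) = 3700
Qₚ = 3700 > Kₚ = 410, so the reverse reaction proceeds.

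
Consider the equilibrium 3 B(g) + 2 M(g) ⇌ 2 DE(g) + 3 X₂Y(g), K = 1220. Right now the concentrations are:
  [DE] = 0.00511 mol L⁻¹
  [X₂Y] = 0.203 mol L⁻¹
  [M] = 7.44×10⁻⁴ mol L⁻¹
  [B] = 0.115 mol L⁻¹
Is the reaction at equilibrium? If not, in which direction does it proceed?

Q = [DE]²·[X₂Y]³ / ([B]³·[M]²) = (0.00511)²·(0.203)³ / ((0.115)³·(7.44×10⁻⁴)²) = 259
Q = 259 < K = 1220, so the forward reaction proceeds.

in the forward direction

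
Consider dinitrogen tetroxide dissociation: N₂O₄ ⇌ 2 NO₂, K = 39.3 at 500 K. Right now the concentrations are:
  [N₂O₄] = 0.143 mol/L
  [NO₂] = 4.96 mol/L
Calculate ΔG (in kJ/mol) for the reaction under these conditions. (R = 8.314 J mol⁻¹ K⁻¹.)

ΔG = 6.14 kJ/mol

Q = [NO₂]² / [N₂O₄] = (4.96)² / (0.143) = 172
ΔG = RT ln(Q/K) = (8.314 J mol⁻¹ K⁻¹)(500 K) × ln(172/39.3)
   = (4.157 kJ/mol)(1.476) = 6.14 kJ/mol
ΔG > 0, so the forward reaction is non-spontaneous (proceeds in reverse).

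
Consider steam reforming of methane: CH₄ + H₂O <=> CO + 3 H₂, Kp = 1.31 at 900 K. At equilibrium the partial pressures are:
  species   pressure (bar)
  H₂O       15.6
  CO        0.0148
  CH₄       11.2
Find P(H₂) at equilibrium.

At equilibrium, Kp = P(CO)·P(H₂)³ / (P(CH₄)·P(H₂O)) = 1.31.
(0.0148)·(P(H₂))³ / ((11.2)·(15.6)) = 1.31
P(H₂)³ = 15500 ⇒ P(H₂) = 24.9 bar

P(H₂) = 24.9 bar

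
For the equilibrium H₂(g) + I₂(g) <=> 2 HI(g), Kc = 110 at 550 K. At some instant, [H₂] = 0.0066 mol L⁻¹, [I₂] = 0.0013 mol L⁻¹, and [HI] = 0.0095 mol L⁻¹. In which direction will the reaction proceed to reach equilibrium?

Qc = [HI]² / ([H₂]·[I₂]) = (0.0095)² / ((0.0066)·(0.0013)) = 11
Qc = 11 < Kc = 110, so the forward reaction proceeds.

toward products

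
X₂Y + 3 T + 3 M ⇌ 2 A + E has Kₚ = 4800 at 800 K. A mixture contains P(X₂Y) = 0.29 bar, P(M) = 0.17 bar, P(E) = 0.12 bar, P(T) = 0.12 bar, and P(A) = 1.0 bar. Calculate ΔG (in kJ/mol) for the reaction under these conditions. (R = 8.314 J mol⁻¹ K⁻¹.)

ΔG = 15.4 kJ/mol

Qₚ = P(A)²·P(E) / (P(X₂Y)·P(T)³·P(M)³) = (1.0)²·(0.12) / ((0.29)·(0.12)³·(0.17)³) = 48700
ΔG = RT ln(Qₚ/Kₚ) = (8.314 J mol⁻¹ K⁻¹)(800 K) × ln(48700/4800)
   = (6.651 kJ/mol)(2.317) = 15.4 kJ/mol
ΔG > 0, so the forward reaction is non-spontaneous (proceeds in reverse).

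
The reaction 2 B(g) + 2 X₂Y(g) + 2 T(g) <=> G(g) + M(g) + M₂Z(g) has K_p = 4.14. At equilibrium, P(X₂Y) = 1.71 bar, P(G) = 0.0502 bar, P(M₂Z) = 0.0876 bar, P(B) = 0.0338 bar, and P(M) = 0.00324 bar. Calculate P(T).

At equilibrium, K_p = P(G)·P(M)·P(M₂Z) / (P(B)²·P(X₂Y)²·P(T)²) = 4.14.
(0.0502)·(0.00324)·(0.0876) / ((0.0338)²·(1.71)²·(P(T))²) = 4.14
P(T)² = 0.00103 ⇒ P(T) = 0.0321 bar

P(T) = 0.0321 bar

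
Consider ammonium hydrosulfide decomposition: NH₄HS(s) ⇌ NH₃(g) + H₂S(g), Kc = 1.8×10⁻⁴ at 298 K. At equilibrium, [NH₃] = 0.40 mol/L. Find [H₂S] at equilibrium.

[H₂S] = 4.5×10⁻⁴ mol/L

(NH₄HS is a pure solid — omitted from Kc.)
At equilibrium, Kc = [NH₃]·[H₂S] = 1.8×10⁻⁴.
(0.40)·([H₂S]) = 1.8×10⁻⁴
[H₂S] = 4.50×10⁻⁴ = 4.5×10⁻⁴ mol/L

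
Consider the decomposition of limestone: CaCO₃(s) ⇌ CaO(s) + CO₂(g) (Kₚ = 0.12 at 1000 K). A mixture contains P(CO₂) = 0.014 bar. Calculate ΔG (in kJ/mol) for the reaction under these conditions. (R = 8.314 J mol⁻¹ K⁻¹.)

ΔG = -17.9 kJ/mol

(CaCO₃, CaO are pure solids — omitted from Qₚ.)
Qₚ = P(CO₂) = 0.0140
ΔG = RT ln(Qₚ/Kₚ) = (8.314 J mol⁻¹ K⁻¹)(1000 K) × ln(0.0140/0.12)
   = (8.314 kJ/mol)(-2.148) = -17.9 kJ/mol
ΔG < 0, so the forward reaction is spontaneous (proceeds forward).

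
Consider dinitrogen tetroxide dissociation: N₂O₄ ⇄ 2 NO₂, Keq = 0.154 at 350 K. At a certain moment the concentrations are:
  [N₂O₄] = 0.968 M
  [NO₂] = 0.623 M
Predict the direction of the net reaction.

reverse (toward reactants)

Q = [NO₂]² / [N₂O₄] = (0.623)² / (0.968) = 0.401
Q = 0.401 > Keq = 0.154, so the reverse reaction proceeds.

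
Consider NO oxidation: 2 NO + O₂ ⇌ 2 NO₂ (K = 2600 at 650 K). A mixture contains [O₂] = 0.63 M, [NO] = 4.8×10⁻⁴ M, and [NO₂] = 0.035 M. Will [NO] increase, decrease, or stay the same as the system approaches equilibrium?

increase

Q = [NO₂]² / ([NO]²·[O₂]) = (0.035)² / ((4.8×10⁻⁴)²·(0.63)) = 8400
Q = 8400 > K = 2600: net reverse reaction.
NO is a reactant, so it increases.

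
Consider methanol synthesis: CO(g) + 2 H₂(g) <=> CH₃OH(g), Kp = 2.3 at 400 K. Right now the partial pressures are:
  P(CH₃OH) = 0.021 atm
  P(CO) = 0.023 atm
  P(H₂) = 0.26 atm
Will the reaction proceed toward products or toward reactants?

Qp = P(CH₃OH) / (P(CO)·P(H₂)²) = (0.021) / ((0.023)·(0.26)²) = 14
Qp = 14 > Kp = 2.3, so the reverse reaction proceeds.

to the left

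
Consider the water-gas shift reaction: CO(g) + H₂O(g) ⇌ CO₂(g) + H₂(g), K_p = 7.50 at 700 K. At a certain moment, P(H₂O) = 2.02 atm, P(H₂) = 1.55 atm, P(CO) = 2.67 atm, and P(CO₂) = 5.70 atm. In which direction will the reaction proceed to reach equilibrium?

Q_p = P(CO₂)·P(H₂) / (P(CO)·P(H₂O)) = (5.70)·(1.55) / ((2.67)·(2.02)) = 1.64
Q_p = 1.64 < K_p = 7.50, so the forward reaction proceeds.

in the forward direction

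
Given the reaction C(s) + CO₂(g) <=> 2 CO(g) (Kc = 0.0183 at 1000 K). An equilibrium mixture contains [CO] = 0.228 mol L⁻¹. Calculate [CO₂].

(C is a pure solid — omitted from Kc.)
At equilibrium, Kc = [CO]² / [CO₂] = 0.0183.
(0.228)² / ([CO₂]) = 0.0183
[CO₂] = 2.84 mol L⁻¹

[CO₂] = 2.84 mol L⁻¹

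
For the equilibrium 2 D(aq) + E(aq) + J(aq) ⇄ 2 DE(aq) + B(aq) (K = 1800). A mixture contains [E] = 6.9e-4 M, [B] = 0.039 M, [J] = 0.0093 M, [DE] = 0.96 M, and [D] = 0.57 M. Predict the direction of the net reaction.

Q = [DE]²·[B] / ([D]²·[E]·[J]) = (0.96)²·(0.039) / ((0.57)²·(6.9e-4)·(0.0093)) = 17000
Q = 17000 > K = 1800, so the reverse reaction proceeds.

reverse (toward reactants)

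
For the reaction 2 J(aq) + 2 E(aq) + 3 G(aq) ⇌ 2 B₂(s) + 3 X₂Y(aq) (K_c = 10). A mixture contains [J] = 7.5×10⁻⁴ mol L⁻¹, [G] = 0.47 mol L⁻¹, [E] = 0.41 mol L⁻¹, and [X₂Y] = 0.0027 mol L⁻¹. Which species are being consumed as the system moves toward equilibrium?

J, E, G (reactants)

(B₂ is a pure solid — omitted from Q_c.)
Q_c = [X₂Y]³ / ([J]²·[E]²·[G]³) = (0.0027)³ / ((7.5×10⁻⁴)²·(0.41)²·(0.47)³) = 2.0
Q_c = 2.0 < K_c = 10: net forward reaction.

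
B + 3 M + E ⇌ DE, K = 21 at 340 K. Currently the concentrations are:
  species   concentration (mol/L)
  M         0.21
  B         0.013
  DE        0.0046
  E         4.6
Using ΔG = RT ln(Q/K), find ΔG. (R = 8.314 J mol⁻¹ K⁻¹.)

ΔG = -2.62 kJ/mol

Q = [DE] / ([B]·[M]³·[E]) = (0.0046) / ((0.013)·(0.21)³·(4.6)) = 8.31
ΔG = RT ln(Q/K) = (8.314 J mol⁻¹ K⁻¹)(340 K) × ln(8.31/21)
   = (2.827 kJ/mol)(-0.9271) = -2.62 kJ/mol
ΔG < 0, so the forward reaction is spontaneous (proceeds forward).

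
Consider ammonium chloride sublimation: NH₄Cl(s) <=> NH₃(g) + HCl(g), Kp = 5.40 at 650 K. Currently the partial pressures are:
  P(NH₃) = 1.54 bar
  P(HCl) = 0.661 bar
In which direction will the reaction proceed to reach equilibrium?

forward (toward products)

(NH₄Cl is a pure solid — omitted from Qp.)
Qp = P(NH₃)·P(HCl) = (1.54)·(0.661) = 1.02
Qp = 1.02 < Kp = 5.40, so the forward reaction proceeds.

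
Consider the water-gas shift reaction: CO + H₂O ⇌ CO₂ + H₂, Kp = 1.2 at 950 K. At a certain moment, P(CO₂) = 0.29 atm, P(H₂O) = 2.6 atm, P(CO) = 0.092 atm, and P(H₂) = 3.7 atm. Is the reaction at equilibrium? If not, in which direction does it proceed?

toward reactants

Qp = P(CO₂)·P(H₂) / (P(CO)·P(H₂O)) = (0.29)·(3.7) / ((0.092)·(2.6)) = 4.5
Qp = 4.5 > Kp = 1.2, so the reverse reaction proceeds.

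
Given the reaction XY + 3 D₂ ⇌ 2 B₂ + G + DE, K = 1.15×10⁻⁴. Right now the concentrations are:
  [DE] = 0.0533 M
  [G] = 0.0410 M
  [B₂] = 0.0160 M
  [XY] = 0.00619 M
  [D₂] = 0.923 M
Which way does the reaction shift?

at equilibrium

Q = [B₂]²·[G]·[DE] / ([XY]·[D₂]³) = (0.0160)²·(0.0410)·(0.0533) / ((0.00619)·(0.923)³) = 1.15×10⁻⁴
Q = 1.15×10⁻⁴ = K, so the system is already at equilibrium.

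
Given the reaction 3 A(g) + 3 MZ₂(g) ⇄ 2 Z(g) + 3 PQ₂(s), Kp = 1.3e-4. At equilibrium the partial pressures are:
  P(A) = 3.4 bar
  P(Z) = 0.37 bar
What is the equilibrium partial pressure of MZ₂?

(PQ₂ is a pure solid — omitted from Kp.)
At equilibrium, Kp = P(Z)² / (P(A)³·P(MZ₂)³) = 1.3e-4.
(0.37)² / ((3.4)³·(P(MZ₂))³) = 1.3e-4
P(MZ₂)³ = 26.8 ⇒ P(MZ₂) = 3.0 bar

P(MZ₂) = 3.0 bar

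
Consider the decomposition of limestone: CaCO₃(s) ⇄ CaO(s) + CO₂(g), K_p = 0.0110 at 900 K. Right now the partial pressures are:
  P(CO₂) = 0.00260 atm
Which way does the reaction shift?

(CaCO₃, CaO are pure solids — omitted from Q_p.)
Q_p = P(CO₂) = 0.00260
Q_p = 0.00260 < K_p = 0.0110, so the forward reaction proceeds.

to the right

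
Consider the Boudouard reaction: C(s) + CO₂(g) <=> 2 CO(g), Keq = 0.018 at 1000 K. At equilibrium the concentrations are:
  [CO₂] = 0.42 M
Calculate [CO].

(C is a pure solid — omitted from Keq.)
At equilibrium, Keq = [CO]² / [CO₂] = 0.018.
([CO])² / (0.42) = 0.018
[CO]² = 0.00756 ⇒ [CO] = 0.087 M

[CO] = 0.087 M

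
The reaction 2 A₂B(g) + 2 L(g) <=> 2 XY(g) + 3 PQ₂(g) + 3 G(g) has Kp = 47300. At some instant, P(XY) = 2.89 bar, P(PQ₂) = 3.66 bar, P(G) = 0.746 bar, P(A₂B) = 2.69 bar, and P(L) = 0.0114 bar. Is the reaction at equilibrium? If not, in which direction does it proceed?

in the reverse direction

Qp = P(XY)²·P(PQ₂)³·P(G)³ / (P(A₂B)²·P(L)²) = (2.89)²·(3.66)³·(0.746)³ / ((2.69)²·(0.0114)²) = 1.81×10⁵
Qp = 1.81×10⁵ > Kp = 47300, so the reverse reaction proceeds.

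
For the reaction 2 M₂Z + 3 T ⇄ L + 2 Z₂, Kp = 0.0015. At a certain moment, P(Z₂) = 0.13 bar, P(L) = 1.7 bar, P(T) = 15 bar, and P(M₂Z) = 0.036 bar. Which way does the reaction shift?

toward reactants

Qp = P(L)·P(Z₂)² / (P(M₂Z)²·P(T)³) = (1.7)·(0.13)² / ((0.036)²·(15)³) = 0.0066
Qp = 0.0066 > Kp = 0.0015, so the reverse reaction proceeds.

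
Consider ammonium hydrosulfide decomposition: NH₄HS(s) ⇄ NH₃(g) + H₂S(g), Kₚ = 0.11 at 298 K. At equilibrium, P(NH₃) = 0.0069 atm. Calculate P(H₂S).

(NH₄HS is a pure solid — omitted from Kₚ.)
At equilibrium, Kₚ = P(NH₃)·P(H₂S) = 0.11.
(0.0069)·(P(H₂S)) = 0.11
P(H₂S) = 15.9 = 16 atm

P(H₂S) = 16 atm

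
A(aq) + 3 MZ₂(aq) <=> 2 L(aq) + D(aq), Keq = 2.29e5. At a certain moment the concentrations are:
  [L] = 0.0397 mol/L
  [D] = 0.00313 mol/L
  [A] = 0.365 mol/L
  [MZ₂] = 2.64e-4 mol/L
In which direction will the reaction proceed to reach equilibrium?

Q = [L]²·[D] / ([A]·[MZ₂]³) = (0.0397)²·(0.00313) / ((0.365)·(2.64e-4)³) = 7.35e5
Q = 7.35e5 > Keq = 2.29e5, so the reverse reaction proceeds.

in the reverse direction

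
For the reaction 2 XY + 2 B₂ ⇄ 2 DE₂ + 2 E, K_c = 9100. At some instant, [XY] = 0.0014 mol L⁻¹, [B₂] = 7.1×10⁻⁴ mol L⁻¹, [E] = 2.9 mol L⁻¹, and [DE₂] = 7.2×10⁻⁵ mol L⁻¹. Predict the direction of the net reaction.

to the left

Q_c = [DE₂]²·[E]² / ([XY]²·[B₂]²) = (7.2×10⁻⁵)²·(2.9)² / ((0.0014)²·(7.1×10⁻⁴)²) = 44000
Q_c = 44000 > K_c = 9100, so the reverse reaction proceeds.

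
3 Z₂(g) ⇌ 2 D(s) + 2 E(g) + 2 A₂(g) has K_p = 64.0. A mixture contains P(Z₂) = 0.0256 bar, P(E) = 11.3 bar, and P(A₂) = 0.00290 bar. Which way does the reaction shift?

no net change (already at equilibrium)

(D is a pure solid — omitted from Q_p.)
Q_p = P(E)²·P(A₂)² / P(Z₂)³ = (11.3)²·(0.00290)² / (0.0256)³ = 64.0
Q_p = 64.0 = K_p, so the system is already at equilibrium.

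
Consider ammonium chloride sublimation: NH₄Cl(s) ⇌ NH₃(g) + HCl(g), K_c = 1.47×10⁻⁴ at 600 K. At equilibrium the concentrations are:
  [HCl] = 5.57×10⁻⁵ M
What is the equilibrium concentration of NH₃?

[NH₃] = 2.64 M

(NH₄Cl is a pure solid — omitted from K_c.)
At equilibrium, K_c = [NH₃]·[HCl] = 1.47×10⁻⁴.
([NH₃])·(5.57×10⁻⁵) = 1.47×10⁻⁴
[NH₃] = 2.64 M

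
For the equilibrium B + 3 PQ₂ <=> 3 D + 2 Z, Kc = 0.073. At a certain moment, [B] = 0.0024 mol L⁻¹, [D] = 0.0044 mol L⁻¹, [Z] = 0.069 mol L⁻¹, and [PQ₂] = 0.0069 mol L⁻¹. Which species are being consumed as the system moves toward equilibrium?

Qc = [D]³·[Z]² / ([B]·[PQ₂]³) = (0.0044)³·(0.069)² / ((0.0024)·(0.0069)³) = 0.51
Qc = 0.51 > Kc = 0.073: net reverse reaction.

D, Z (products)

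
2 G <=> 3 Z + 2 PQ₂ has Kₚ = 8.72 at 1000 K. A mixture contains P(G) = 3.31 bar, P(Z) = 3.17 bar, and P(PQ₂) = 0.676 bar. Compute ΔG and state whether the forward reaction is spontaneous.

ΔG = -15.6 kJ/mol; the forward reaction is spontaneous

Qₚ = P(Z)³·P(PQ₂)² / P(G)² = (3.17)³·(0.676)² / (3.31)² = 1.33
ΔG = RT ln(Qₚ/Kₚ) = (8.314 J mol⁻¹ K⁻¹)(1000 K) × ln(1.33/8.72)
   = (8.314 kJ/mol)(-1.880) = -15.6 kJ/mol
ΔG < 0, so the forward reaction is spontaneous (proceeds forward).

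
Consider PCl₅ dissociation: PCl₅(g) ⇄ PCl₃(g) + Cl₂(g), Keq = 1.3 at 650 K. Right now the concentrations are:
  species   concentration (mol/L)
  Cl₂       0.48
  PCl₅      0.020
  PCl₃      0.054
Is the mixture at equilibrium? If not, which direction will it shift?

yes, at equilibrium

Q = [PCl₃]·[Cl₂] / [PCl₅] = (0.054)·(0.48) / (0.020) = 1.3
Q = 1.3 = Keq; the system is at equilibrium.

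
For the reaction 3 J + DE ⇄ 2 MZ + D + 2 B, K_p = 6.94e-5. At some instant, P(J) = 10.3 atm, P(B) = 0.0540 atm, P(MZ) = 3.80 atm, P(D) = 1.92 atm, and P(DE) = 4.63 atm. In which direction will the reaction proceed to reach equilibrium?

Q_p = P(MZ)²·P(D)·P(B)² / (P(J)³·P(DE)) = (3.80)²·(1.92)·(0.0540)² / ((10.3)³·(4.63)) = 1.60e-5
Q_p = 1.60e-5 < K_p = 6.94e-5, so the forward reaction proceeds.

to the right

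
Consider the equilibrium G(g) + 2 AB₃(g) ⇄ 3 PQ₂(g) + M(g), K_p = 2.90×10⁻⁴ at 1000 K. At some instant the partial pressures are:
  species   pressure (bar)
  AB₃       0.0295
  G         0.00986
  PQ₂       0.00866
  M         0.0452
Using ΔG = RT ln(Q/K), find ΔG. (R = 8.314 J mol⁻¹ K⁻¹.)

ΔG = 20.5 kJ/mol

Q_p = P(PQ₂)³·P(M) / (P(G)·P(AB₃)²) = (0.00866)³·(0.0452) / ((0.00986)·(0.0295)²) = 0.00342
ΔG = RT ln(Q_p/K_p) = (8.314 J mol⁻¹ K⁻¹)(1000 K) × ln(0.00342/2.90×10⁻⁴)
   = (8.314 kJ/mol)(2.468) = 20.5 kJ/mol
ΔG > 0, so the forward reaction is non-spontaneous (proceeds in reverse).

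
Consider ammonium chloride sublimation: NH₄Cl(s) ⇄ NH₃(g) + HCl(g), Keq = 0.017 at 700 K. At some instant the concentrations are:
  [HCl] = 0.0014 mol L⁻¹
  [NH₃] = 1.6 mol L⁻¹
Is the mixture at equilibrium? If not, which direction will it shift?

no; Q < K, reaction proceeds forward

(NH₄Cl is a pure solid — omitted from Q.)
Q = [NH₃]·[HCl] = (1.6)·(0.0014) = 0.0022
Q = 0.0022 < Keq = 0.017: net forward reaction.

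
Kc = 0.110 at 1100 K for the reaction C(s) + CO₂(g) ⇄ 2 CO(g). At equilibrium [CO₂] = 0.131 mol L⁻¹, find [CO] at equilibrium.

(C is a pure solid — omitted from Kc.)
At equilibrium, Kc = [CO]² / [CO₂] = 0.110.
([CO])² / (0.131) = 0.110
[CO]² = 0.0144 ⇒ [CO] = 0.120 mol L⁻¹

[CO] = 0.120 mol L⁻¹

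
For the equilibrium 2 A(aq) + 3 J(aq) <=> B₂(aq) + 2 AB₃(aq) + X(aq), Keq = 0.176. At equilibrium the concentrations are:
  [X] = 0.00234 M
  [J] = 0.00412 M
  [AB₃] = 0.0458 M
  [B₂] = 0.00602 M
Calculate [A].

[A] = 1.55 M

At equilibrium, Keq = [B₂]·[AB₃]²·[X] / ([A]²·[J]³) = 0.176.
(0.00602)·(0.0458)²·(0.00234) / (([A])²·(0.00412)³) = 0.176
[A]² = 2.40 ⇒ [A] = 1.55 M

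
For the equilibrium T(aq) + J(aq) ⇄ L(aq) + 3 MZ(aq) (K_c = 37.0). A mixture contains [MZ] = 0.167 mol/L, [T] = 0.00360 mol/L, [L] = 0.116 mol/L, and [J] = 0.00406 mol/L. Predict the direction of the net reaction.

Q_c = [L]·[MZ]³ / ([T]·[J]) = (0.116)·(0.167)³ / ((0.00360)·(0.00406)) = 37.0
Q_c = 37.0 = K_c, so the system is already at equilibrium.

no net change (already at equilibrium)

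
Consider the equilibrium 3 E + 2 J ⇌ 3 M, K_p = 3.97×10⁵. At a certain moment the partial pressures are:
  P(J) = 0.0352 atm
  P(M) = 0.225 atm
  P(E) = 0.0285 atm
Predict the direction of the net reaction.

Q_p = P(M)³ / (P(E)³·P(J)²) = (0.225)³ / ((0.0285)³·(0.0352)²) = 3.97×10⁵
Q_p = 3.97×10⁵ = K_p, so the system is already at equilibrium.

no net change (already at equilibrium)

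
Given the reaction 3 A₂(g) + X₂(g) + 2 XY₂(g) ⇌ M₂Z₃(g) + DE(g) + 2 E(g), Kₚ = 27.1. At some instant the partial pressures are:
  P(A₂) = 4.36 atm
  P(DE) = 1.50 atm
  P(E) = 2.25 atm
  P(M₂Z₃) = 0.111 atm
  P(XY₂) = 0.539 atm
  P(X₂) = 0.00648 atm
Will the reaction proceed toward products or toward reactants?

toward products

Qₚ = P(M₂Z₃)·P(DE)·P(E)² / (P(A₂)³·P(X₂)·P(XY₂)²) = (0.111)·(1.50)·(2.25)² / ((4.36)³·(0.00648)·(0.539)²) = 5.40
Qₚ = 5.40 < Kₚ = 27.1, so the forward reaction proceeds.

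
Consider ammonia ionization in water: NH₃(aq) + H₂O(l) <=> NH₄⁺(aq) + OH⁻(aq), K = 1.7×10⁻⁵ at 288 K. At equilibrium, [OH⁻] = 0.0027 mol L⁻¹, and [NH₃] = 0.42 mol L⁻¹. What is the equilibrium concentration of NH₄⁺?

(H₂O is a pure liquid — omitted from K.)
At equilibrium, K = [NH₄⁺]·[OH⁻] / [NH₃] = 1.7×10⁻⁵.
([NH₄⁺])·(0.0027) / (0.42) = 1.7×10⁻⁵
[NH₄⁺] = 0.00264 = 0.0026 mol L⁻¹

[NH₄⁺] = 0.0026 mol L⁻¹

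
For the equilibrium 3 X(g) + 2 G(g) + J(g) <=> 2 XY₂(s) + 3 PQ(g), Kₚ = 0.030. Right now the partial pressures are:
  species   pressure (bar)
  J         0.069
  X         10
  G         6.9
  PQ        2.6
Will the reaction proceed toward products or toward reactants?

toward products

(XY₂ is a pure solid — omitted from Qₚ.)
Qₚ = P(PQ)³ / (P(X)³·P(G)²·P(J)) = (2.6)³ / ((10)³·(6.9)²·(0.069)) = 0.0054
Qₚ = 0.0054 < Kₚ = 0.030, so the forward reaction proceeds.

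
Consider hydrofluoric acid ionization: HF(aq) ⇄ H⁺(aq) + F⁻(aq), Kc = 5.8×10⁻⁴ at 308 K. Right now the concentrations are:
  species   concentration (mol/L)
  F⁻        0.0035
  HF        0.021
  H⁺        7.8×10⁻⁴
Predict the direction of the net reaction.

Qc = [H⁺]·[F⁻] / [HF] = (7.8×10⁻⁴)·(0.0035) / (0.021) = 1.3×10⁻⁴
Qc = 1.3×10⁻⁴ < Kc = 5.8×10⁻⁴, so the forward reaction proceeds.

toward products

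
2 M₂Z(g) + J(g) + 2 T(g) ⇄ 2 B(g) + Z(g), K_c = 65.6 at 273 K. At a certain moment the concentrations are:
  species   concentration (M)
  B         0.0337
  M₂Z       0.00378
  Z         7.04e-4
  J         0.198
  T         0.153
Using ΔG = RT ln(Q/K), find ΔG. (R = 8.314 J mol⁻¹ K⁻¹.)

ΔG = -3.84 kJ/mol

Q_c = [B]²·[Z] / ([M₂Z]²·[J]·[T]²) = (0.0337)²·(7.04e-4) / ((0.00378)²·(0.198)·(0.153)²) = 12.1
ΔG = RT ln(Q_c/K_c) = (8.314 J mol⁻¹ K⁻¹)(273 K) × ln(12.1/65.6)
   = (2.270 kJ/mol)(-1.690) = -3.84 kJ/mol
ΔG < 0, so the forward reaction is spontaneous (proceeds forward).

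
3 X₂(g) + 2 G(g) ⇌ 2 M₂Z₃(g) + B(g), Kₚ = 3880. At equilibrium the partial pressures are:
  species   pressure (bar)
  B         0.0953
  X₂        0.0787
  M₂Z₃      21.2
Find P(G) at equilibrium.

At equilibrium, Kₚ = P(M₂Z₃)²·P(B) / (P(X₂)³·P(G)²) = 3880.
(21.2)²·(0.0953) / ((0.0787)³·(P(G))²) = 3880
P(G)² = 22.6 ⇒ P(G) = 4.76 bar

P(G) = 4.76 bar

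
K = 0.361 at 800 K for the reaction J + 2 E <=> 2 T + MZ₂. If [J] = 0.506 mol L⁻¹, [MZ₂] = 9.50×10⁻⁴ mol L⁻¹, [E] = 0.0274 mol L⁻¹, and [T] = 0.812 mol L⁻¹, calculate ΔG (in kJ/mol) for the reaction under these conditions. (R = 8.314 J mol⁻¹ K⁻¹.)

Q = [T]²·[MZ₂] / ([J]·[E]²) = (0.812)²·(9.50×10⁻⁴) / ((0.506)·(0.0274)²) = 1.65
ΔG = RT ln(Q/K) = (8.314 J mol⁻¹ K⁻¹)(800 K) × ln(1.65/0.361)
   = (6.651 kJ/mol)(1.520) = 10.1 kJ/mol
ΔG > 0, so the forward reaction is non-spontaneous (proceeds in reverse).

ΔG = 10.1 kJ/mol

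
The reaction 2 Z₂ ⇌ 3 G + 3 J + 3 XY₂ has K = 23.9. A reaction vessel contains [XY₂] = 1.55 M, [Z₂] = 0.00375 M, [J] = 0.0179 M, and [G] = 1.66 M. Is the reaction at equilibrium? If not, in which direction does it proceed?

Q = [G]³·[J]³·[XY₂]³ / [Z₂]² = (1.66)³·(0.0179)³·(1.55)³ / (0.00375)² = 6.95
Q = 6.95 < K = 23.9, so the forward reaction proceeds.

toward products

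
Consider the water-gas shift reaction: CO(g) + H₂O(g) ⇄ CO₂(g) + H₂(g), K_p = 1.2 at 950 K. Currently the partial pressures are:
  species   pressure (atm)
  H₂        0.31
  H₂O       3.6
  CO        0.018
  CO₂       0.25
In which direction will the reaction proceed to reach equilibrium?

Q_p = P(CO₂)·P(H₂) / (P(CO)·P(H₂O)) = (0.25)·(0.31) / ((0.018)·(3.6)) = 1.2
Q_p = 1.2 = K_p, so the system is already at equilibrium.

at equilibrium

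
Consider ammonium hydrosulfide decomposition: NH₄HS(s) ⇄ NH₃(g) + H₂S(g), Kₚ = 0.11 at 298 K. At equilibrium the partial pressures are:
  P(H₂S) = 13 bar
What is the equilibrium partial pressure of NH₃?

P(NH₃) = 0.0085 bar

(NH₄HS is a pure solid — omitted from Kₚ.)
At equilibrium, Kₚ = P(NH₃)·P(H₂S) = 0.11.
(P(NH₃))·(13) = 0.11
P(NH₃) = 0.00846 = 0.0085 bar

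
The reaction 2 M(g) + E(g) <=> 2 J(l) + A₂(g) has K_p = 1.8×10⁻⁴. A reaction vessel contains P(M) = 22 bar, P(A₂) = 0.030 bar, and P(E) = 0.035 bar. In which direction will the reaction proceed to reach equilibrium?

(J is a pure liquid — omitted from Q_p.)
Q_p = P(A₂) / (P(M)²·P(E)) = (0.030) / ((22)²·(0.035)) = 0.0018
Q_p = 0.0018 > K_p = 1.8×10⁻⁴, so the reverse reaction proceeds.

to the left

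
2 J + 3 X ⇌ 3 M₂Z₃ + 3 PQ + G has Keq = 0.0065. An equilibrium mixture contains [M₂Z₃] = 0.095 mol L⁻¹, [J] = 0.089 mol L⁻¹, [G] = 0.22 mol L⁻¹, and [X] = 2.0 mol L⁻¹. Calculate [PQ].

At equilibrium, Keq = [M₂Z₃]³·[PQ]³·[G] / ([J]²·[X]³) = 0.0065.
(0.095)³·([PQ])³·(0.22) / ((0.089)²·(2.0)³) = 0.0065
[PQ]³ = 2.18 ⇒ [PQ] = 1.3 mol L⁻¹

[PQ] = 1.3 mol L⁻¹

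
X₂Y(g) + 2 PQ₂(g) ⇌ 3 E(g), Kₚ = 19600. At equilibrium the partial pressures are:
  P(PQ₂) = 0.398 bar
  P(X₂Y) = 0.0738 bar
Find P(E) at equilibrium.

At equilibrium, Kₚ = P(E)³ / (P(X₂Y)·P(PQ₂)²) = 19600.
(P(E))³ / ((0.0738)·(0.398)²) = 19600
P(E)³ = 229 ⇒ P(E) = 6.12 bar

P(E) = 6.12 bar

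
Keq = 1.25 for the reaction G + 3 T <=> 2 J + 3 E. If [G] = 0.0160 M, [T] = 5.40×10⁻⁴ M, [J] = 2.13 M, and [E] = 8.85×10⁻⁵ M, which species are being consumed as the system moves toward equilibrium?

none (at equilibrium)

Q = [J]²·[E]³ / ([G]·[T]³) = (2.13)²·(8.85×10⁻⁵)³ / ((0.0160)·(5.40×10⁻⁴)³) = 1.25
Q = 1.25 = Keq; the system is at equilibrium.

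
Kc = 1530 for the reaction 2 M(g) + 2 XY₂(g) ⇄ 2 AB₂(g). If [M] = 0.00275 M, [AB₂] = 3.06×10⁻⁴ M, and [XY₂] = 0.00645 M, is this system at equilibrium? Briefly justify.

Qc = [AB₂]² / ([M]²·[XY₂]²) = (3.06×10⁻⁴)² / ((0.00275)²·(0.00645)²) = 298
Qc = 298 < Kc = 1530: net forward reaction.

no; Q < K, reaction proceeds forward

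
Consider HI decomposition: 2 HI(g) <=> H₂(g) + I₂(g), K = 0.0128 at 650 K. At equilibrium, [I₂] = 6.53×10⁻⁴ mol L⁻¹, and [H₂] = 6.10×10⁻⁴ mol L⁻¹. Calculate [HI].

At equilibrium, K = [H₂]·[I₂] / [HI]² = 0.0128.
(6.10×10⁻⁴)·(6.53×10⁻⁴) / ([HI])² = 0.0128
[HI]² = 3.11×10⁻⁵ ⇒ [HI] = 0.00558 mol L⁻¹

[HI] = 0.00558 mol L⁻¹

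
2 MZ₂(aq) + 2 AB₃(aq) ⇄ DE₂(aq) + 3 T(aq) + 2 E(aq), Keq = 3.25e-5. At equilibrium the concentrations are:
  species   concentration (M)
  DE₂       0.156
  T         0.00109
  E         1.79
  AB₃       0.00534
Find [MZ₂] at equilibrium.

[MZ₂] = 0.836 M

At equilibrium, Keq = [DE₂]·[T]³·[E]² / ([MZ₂]²·[AB₃]²) = 3.25e-5.
(0.156)·(0.00109)³·(1.79)² / (([MZ₂])²·(0.00534)²) = 3.25e-5
[MZ₂]² = 0.698 ⇒ [MZ₂] = 0.836 M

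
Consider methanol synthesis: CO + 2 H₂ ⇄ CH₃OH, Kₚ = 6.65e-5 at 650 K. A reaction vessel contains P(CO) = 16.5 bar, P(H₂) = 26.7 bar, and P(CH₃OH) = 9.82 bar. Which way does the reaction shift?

Qₚ = P(CH₃OH) / (P(CO)·P(H₂)²) = (9.82) / ((16.5)·(26.7)²) = 8.35e-4
Qₚ = 8.35e-4 > Kₚ = 6.65e-5, so the reverse reaction proceeds.

in the reverse direction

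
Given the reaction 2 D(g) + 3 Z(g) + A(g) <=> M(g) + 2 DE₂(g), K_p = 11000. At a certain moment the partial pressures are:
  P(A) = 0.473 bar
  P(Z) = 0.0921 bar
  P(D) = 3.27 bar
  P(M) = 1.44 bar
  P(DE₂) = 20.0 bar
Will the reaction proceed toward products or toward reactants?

reverse (toward reactants)

Q_p = P(M)·P(DE₂)² / (P(D)²·P(Z)³·P(A)) = (1.44)·(20.0)² / ((3.27)²·(0.0921)³·(0.473)) = 1.46e5
Q_p = 1.46e5 > K_p = 11000, so the reverse reaction proceeds.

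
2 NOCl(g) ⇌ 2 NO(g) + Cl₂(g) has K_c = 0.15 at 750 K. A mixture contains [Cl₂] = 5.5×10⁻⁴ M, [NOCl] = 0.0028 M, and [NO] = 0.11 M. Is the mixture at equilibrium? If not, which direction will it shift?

Q_c = [NO]²·[Cl₂] / [NOCl]² = (0.11)²·(5.5×10⁻⁴) / (0.0028)² = 0.85
Q_c = 0.85 > K_c = 0.15: net reverse reaction.

no; Q > K, reaction proceeds in reverse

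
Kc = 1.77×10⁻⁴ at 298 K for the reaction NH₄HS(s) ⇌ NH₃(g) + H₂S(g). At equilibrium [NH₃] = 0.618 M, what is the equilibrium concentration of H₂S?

(NH₄HS is a pure solid — omitted from Kc.)
At equilibrium, Kc = [NH₃]·[H₂S] = 1.77×10⁻⁴.
(0.618)·([H₂S]) = 1.77×10⁻⁴
[H₂S] = 2.86×10⁻⁴ M

[H₂S] = 2.86×10⁻⁴ M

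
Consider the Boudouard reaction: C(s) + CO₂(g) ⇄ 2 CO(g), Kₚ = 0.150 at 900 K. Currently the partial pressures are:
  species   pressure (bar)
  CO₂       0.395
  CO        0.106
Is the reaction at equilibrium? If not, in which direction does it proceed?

(C is a pure solid — omitted from Qₚ.)
Qₚ = P(CO)² / P(CO₂) = (0.106)² / (0.395) = 0.0284
Qₚ = 0.0284 < Kₚ = 0.150, so the forward reaction proceeds.

to the right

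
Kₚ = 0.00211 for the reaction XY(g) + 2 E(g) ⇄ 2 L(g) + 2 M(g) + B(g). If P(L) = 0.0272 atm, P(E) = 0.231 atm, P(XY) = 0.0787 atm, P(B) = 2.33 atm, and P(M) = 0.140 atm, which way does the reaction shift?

toward reactants

Qₚ = P(L)²·P(M)²·P(B) / (P(XY)·P(E)²) = (0.0272)²·(0.140)²·(2.33) / ((0.0787)·(0.231)²) = 0.00805
Qₚ = 0.00805 > Kₚ = 0.00211, so the reverse reaction proceeds.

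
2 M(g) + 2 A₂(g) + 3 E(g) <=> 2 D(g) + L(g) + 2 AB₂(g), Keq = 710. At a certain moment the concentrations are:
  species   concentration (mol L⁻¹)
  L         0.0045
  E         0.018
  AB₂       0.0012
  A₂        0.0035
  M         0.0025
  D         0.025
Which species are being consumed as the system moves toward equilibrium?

D, L, AB₂ (products)

Q = [D]²·[L]·[AB₂]² / ([M]²·[A₂]²·[E]³) = (0.025)²·(0.0045)·(0.0012)² / ((0.0025)²·(0.0035)²·(0.018)³) = 9100
Q = 9100 > Keq = 710: net reverse reaction.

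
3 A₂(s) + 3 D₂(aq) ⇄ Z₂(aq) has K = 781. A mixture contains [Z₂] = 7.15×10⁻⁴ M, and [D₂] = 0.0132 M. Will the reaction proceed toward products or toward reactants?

toward products

(A₂ is a pure solid — omitted from Q.)
Q = [Z₂] / [D₂]³ = (7.15×10⁻⁴) / (0.0132)³ = 311
Q = 311 < K = 781, so the forward reaction proceeds.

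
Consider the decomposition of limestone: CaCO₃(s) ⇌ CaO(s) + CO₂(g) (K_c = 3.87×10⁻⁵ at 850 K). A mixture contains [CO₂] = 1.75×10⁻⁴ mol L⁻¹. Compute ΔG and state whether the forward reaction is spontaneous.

(CaCO₃, CaO are pure solids — omitted from Q_c.)
Q_c = [CO₂] = 1.75×10⁻⁴
ΔG = RT ln(Q_c/K_c) = (8.314 J mol⁻¹ K⁻¹)(850 K) × ln(1.75×10⁻⁴/3.87×10⁻⁵)
   = (7.067 kJ/mol)(1.509) = 10.7 kJ/mol
ΔG > 0, so the forward reaction is non-spontaneous (proceeds in reverse).

ΔG = 10.7 kJ/mol; the forward reaction is non-spontaneous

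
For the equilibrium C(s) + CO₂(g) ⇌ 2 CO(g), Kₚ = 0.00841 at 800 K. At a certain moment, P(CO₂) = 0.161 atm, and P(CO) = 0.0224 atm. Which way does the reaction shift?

(C is a pure solid — omitted from Qₚ.)
Qₚ = P(CO)² / P(CO₂) = (0.0224)² / (0.161) = 0.00312
Qₚ = 0.00312 < Kₚ = 0.00841, so the forward reaction proceeds.

forward (toward products)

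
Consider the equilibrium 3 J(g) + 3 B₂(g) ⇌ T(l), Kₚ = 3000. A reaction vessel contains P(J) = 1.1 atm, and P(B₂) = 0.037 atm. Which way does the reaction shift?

(T is a pure liquid — omitted from Qₚ.)
Qₚ = 1 / (P(J)³·P(B₂)³) = 1 / ((1.1)³·(0.037)³) = 15000
Qₚ = 15000 > Kₚ = 3000, so the reverse reaction proceeds.

in the reverse direction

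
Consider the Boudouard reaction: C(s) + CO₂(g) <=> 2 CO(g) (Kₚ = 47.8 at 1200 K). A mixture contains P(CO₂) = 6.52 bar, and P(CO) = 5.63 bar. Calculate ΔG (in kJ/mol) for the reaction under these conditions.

ΔG = -22.8 kJ/mol

(C is a pure solid — omitted from Qₚ.)
Qₚ = P(CO)² / P(CO₂) = (5.63)² / (6.52) = 4.86
ΔG = RT ln(Qₚ/Kₚ) = (8.314 J mol⁻¹ K⁻¹)(1200 K) × ln(4.86/47.8)
   = (9.977 kJ/mol)(-2.286) = -22.8 kJ/mol
ΔG < 0, so the forward reaction is spontaneous (proceeds forward).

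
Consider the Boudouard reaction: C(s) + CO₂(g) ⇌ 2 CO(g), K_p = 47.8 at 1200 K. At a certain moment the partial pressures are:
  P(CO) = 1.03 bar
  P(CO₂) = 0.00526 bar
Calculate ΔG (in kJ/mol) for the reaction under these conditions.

ΔG = 14.4 kJ/mol

(C is a pure solid — omitted from Q_p.)
Q_p = P(CO)² / P(CO₂) = (1.03)² / (0.00526) = 202
ΔG = RT ln(Q_p/K_p) = (8.314 J mol⁻¹ K⁻¹)(1200 K) × ln(202/47.8)
   = (9.977 kJ/mol)(1.441) = 14.4 kJ/mol
ΔG > 0, so the forward reaction is non-spontaneous (proceeds in reverse).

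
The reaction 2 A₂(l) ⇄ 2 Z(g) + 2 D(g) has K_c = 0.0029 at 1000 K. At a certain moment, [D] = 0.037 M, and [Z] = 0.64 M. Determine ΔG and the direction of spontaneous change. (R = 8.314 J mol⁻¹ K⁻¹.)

(A₂ is a pure liquid — omitted from Q_c.)
Q_c = [Z]²·[D]² = (0.64)²·(0.037)² = 5.61×10⁻⁴
ΔG = RT ln(Q_c/K_c) = (8.314 J mol⁻¹ K⁻¹)(1000 K) × ln(5.61×10⁻⁴/0.0029)
   = (8.314 kJ/mol)(-1.643) = -13.7 kJ/mol
ΔG < 0, so the forward reaction is spontaneous (proceeds forward).

ΔG = -13.7 kJ/mol; the forward reaction is spontaneous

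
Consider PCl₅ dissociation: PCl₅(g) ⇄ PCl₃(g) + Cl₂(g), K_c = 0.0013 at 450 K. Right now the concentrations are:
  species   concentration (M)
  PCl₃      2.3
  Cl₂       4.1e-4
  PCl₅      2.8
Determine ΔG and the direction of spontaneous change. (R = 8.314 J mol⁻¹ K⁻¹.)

Q_c = [PCl₃]·[Cl₂] / [PCl₅] = (2.3)·(4.1e-4) / (2.8) = 3.37e-4
ΔG = RT ln(Q_c/K_c) = (8.314 J mol⁻¹ K⁻¹)(450 K) × ln(3.37e-4/0.0013)
   = (3.741 kJ/mol)(-1.350) = -5.05 kJ/mol
ΔG < 0, so the forward reaction is spontaneous (proceeds forward).

ΔG = -5.05 kJ/mol; the forward reaction is spontaneous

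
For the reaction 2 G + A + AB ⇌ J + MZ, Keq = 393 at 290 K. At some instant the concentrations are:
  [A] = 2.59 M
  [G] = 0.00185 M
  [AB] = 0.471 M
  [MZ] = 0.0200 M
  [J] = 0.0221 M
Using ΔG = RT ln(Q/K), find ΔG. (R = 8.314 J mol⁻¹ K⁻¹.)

Q = [J]·[MZ] / ([G]²·[A]·[AB]) = (0.0221)·(0.0200) / ((0.00185)²·(2.59)·(0.471)) = 106
ΔG = RT ln(Q/Keq) = (8.314 J mol⁻¹ K⁻¹)(290 K) × ln(106/393)
   = (2.411 kJ/mol)(-1.310) = -3.16 kJ/mol
ΔG < 0, so the forward reaction is spontaneous (proceeds forward).

ΔG = -3.16 kJ/mol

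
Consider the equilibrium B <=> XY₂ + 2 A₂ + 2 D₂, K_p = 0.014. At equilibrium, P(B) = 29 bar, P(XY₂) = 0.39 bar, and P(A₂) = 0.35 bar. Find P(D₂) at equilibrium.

P(D₂) = 2.9 bar

At equilibrium, K_p = P(XY₂)·P(A₂)²·P(D₂)² / P(B) = 0.014.
(0.39)·(0.35)²·(P(D₂))² / (29) = 0.014
P(D₂)² = 8.50 ⇒ P(D₂) = 2.9 bar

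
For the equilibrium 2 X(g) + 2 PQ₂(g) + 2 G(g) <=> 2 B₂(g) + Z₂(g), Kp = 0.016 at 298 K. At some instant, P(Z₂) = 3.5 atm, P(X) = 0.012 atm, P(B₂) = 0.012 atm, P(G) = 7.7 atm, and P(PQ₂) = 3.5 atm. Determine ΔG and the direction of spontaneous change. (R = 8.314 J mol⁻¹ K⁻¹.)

Qp = P(B₂)²·P(Z₂) / (P(X)²·P(PQ₂)²·P(G)²) = (0.012)²·(3.5) / ((0.012)²·(3.5)²·(7.7)²) = 0.00482
ΔG = RT ln(Qp/Kp) = (8.314 J mol⁻¹ K⁻¹)(298 K) × ln(0.00482/0.016)
   = (2.478 kJ/mol)(-1.200) = -2.97 kJ/mol
ΔG < 0, so the forward reaction is spontaneous (proceeds forward).

ΔG = -2.97 kJ/mol; the forward reaction is spontaneous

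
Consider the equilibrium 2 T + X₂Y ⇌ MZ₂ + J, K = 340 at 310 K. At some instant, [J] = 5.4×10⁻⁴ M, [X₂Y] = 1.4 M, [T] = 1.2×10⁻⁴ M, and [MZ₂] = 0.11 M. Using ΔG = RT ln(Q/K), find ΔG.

Q = [MZ₂]·[J] / ([T]²·[X₂Y]) = (0.11)·(5.4×10⁻⁴) / ((1.2×10⁻⁴)²·(1.4)) = 2950
ΔG = RT ln(Q/K) = (8.314 J mol⁻¹ K⁻¹)(310 K) × ln(2950/340)
   = (2.577 kJ/mol)(2.161) = 5.57 kJ/mol
ΔG > 0, so the forward reaction is non-spontaneous (proceeds in reverse).

ΔG = 5.57 kJ/mol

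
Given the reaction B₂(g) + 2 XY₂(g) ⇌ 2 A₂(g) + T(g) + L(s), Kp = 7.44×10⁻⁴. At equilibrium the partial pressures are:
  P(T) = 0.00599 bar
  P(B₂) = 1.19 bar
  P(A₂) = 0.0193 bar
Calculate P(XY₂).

(L is a pure solid — omitted from Kp.)
At equilibrium, Kp = P(A₂)²·P(T) / (P(B₂)·P(XY₂)²) = 7.44×10⁻⁴.
(0.0193)²·(0.00599) / ((1.19)·(P(XY₂))²) = 7.44×10⁻⁴
P(XY₂)² = 0.00252 ⇒ P(XY₂) = 0.0502 bar

P(XY₂) = 0.0502 bar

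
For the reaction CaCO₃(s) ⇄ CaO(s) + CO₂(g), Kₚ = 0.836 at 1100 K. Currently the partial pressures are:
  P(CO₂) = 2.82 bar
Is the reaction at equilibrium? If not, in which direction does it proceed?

(CaCO₃, CaO are pure solids — omitted from Qₚ.)
Qₚ = P(CO₂) = 2.82
Qₚ = 2.82 > Kₚ = 0.836, so the reverse reaction proceeds.

in the reverse direction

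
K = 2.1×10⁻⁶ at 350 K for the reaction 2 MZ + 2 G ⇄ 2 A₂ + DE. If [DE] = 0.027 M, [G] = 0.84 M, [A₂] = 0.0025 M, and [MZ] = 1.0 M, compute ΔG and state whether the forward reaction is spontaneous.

Q = [A₂]²·[DE] / ([MZ]²·[G]²) = (0.0025)²·(0.027) / ((1.0)²·(0.84)²) = 2.39×10⁻⁷
ΔG = RT ln(Q/K) = (8.314 J mol⁻¹ K⁻¹)(350 K) × ln(2.39×10⁻⁷/2.1×10⁻⁶)
   = (2.910 kJ/mol)(-2.173) = -6.32 kJ/mol
ΔG < 0, so the forward reaction is spontaneous (proceeds forward).

ΔG = -6.32 kJ/mol; the forward reaction is spontaneous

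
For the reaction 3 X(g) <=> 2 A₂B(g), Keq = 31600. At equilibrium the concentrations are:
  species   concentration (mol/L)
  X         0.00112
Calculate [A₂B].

[A₂B] = 0.00666 mol/L

At equilibrium, Keq = [A₂B]² / [X]³ = 31600.
([A₂B])² / (0.00112)³ = 31600
[A₂B]² = 4.44e-5 ⇒ [A₂B] = 0.00666 mol/L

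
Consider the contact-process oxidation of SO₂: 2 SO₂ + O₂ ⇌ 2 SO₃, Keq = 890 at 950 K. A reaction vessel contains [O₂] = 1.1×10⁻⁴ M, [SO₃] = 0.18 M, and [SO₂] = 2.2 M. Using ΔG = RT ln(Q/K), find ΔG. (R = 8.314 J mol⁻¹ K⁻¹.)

ΔG = -21.2 kJ/mol

Q = [SO₃]² / ([SO₂]²·[O₂]) = (0.18)² / ((2.2)²·(1.1×10⁻⁴)) = 60.9
ΔG = RT ln(Q/Keq) = (8.314 J mol⁻¹ K⁻¹)(950 K) × ln(60.9/890)
   = (7.898 kJ/mol)(-2.682) = -21.2 kJ/mol
ΔG < 0, so the forward reaction is spontaneous (proceeds forward).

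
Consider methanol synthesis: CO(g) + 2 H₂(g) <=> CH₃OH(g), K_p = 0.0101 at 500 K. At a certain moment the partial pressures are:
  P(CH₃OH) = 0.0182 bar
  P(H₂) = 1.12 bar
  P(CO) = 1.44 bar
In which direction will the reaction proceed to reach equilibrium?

Q_p = P(CH₃OH) / (P(CO)·P(H₂)²) = (0.0182) / ((1.44)·(1.12)²) = 0.0101
Q_p = 0.0101 = K_p, so the system is already at equilibrium.

at equilibrium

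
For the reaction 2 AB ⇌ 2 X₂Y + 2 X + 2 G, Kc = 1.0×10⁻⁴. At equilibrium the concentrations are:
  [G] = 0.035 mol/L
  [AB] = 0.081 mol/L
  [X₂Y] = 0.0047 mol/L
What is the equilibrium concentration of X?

[X] = 4.9 mol/L

At equilibrium, Kc = [X₂Y]²·[X]²·[G]² / [AB]² = 1.0×10⁻⁴.
(0.0047)²·([X])²·(0.035)² / (0.081)² = 1.0×10⁻⁴
[X]² = 24.2 ⇒ [X] = 4.9 mol/L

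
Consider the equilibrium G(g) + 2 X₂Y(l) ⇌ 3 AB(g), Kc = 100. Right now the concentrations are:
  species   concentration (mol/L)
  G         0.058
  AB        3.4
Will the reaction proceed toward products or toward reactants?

(X₂Y is a pure liquid — omitted from Qc.)
Qc = [AB]³ / [G] = (3.4)³ / (0.058) = 680
Qc = 680 > Kc = 100, so the reverse reaction proceeds.

toward reactants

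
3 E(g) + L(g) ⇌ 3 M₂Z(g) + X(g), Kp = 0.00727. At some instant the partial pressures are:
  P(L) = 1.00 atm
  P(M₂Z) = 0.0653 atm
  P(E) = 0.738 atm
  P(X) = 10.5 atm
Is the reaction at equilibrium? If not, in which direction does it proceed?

Qp = P(M₂Z)³·P(X) / (P(E)³·P(L)) = (0.0653)³·(10.5) / ((0.738)³·(1.00)) = 0.00727
Qp = 0.00727 = Kp, so the system is already at equilibrium.

no net change (already at equilibrium)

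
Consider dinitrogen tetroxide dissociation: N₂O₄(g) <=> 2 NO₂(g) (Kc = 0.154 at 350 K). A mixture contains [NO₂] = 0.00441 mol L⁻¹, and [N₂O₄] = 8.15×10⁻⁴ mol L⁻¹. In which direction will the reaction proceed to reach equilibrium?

Qc = [NO₂]² / [N₂O₄] = (0.00441)² / (8.15×10⁻⁴) = 0.0239
Qc = 0.0239 < Kc = 0.154, so the forward reaction proceeds.

forward (toward products)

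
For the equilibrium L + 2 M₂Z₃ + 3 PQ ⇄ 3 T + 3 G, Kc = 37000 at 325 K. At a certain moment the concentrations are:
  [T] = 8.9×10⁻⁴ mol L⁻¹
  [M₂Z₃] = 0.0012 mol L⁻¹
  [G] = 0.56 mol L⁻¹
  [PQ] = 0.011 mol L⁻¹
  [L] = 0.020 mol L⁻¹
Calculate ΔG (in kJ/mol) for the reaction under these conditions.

ΔG = -6.59 kJ/mol

Qc = [T]³·[G]³ / ([L]·[M₂Z₃]²·[PQ]³) = (8.9×10⁻⁴)³·(0.56)³ / ((0.020)·(0.0012)²·(0.011)³) = 3230
ΔG = RT ln(Qc/Kc) = (8.314 J mol⁻¹ K⁻¹)(325 K) × ln(3230/37000)
   = (2.702 kJ/mol)(-2.438) = -6.59 kJ/mol
ΔG < 0, so the forward reaction is spontaneous (proceeds forward).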